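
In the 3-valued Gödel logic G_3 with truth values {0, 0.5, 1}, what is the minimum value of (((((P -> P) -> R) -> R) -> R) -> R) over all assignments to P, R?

1.00

Every assignment gives 1. For instance at P = 0, R = 0:
  (P -> P): 0 ≤ 0, so result = 1
  ((P -> P) -> R): 1 > 0, so result = 0
  (((P -> P) -> R) -> R): 0 ≤ 0, so result = 1
  ((((P -> P) -> R) -> R) -> R): 1 > 0, so result = 0
  (((((P -> P) -> R) -> R) -> R) -> R): 0 ≤ 0, so result = 1
All 9 assignments give value 1 — the formula is a G_3-tautology.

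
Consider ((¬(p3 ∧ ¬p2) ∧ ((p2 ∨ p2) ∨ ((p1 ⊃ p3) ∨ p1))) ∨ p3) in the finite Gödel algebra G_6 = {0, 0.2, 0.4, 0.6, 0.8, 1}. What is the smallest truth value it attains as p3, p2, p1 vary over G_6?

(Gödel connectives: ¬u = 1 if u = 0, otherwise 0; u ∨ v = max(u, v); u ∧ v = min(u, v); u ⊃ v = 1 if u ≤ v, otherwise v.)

The minimum is attained at p3 = 0, p2 = 0, p1 = 0.2:
  ¬p2: Gödel ¬ of 0 = 1 (operand is 0)
  (p3 ∧ ¬p2) = min(0, 1) = 0
  ¬(p3 ∧ ¬p2): Gödel ¬ of 0 = 1 (operand is 0)
  (p2 ∨ p2) = max(0, 0) = 0
  (p1 ⊃ p3): 0.2 > 0, so result = 0
  ((p1 ⊃ p3) ∨ p1) = max(0, 0.2) = 0.2
  ((p2 ∨ p2) ∨ ((p1 ⊃ p3) ∨ p1)) = max(0, 0.2) = 0.2
  (¬(p3 ∧ ¬p2) ∧ ((p2 ∨ p2) ∨ ((p1 ⊃ p3) ∨ p1))) = min(1, 0.2) = 0.2
  ((¬(p3 ∧ ¬p2) ∧ ((p2 ∨ p2) ∨ ((p1 ⊃ p3) ∨ p1))) ∨ p3) = max(0.2, 0) = 0.2
Checking all 216 assignments confirms none give a value below 0.20.

0.20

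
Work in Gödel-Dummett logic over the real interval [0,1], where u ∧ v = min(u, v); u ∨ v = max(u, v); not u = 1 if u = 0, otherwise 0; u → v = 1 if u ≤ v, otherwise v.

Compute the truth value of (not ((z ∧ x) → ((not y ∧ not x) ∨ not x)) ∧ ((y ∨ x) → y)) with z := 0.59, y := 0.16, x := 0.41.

0.16

(z ∧ x) = min(0.59, 0.41) = 0.41
not y: Gödel ¬ of 0.16 = 0 (operand ≠ 0)
not x: Gödel ¬ of 0.41 = 0 (operand ≠ 0)
(not y ∧ not x) = min(0, 0) = 0
not x: Gödel ¬ of 0.41 = 0 (operand ≠ 0)
((not y ∧ not x) ∨ not x) = max(0, 0) = 0
((z ∧ x) → ((not y ∧ not x) ∨ not x)): 0.41 > 0, so result = 0
not ((z ∧ x) → ((not y ∧ not x) ∨ not x)): Gödel ¬ of 0 = 1 (operand is 0)
(y ∨ x) = max(0.16, 0.41) = 0.41
((y ∨ x) → y): 0.41 > 0.16, so result = 0.16
(not ((z ∧ x) → ((not y ∧ not x) ∨ not x)) ∧ ((y ∨ x) → y)) = min(1, 0.16) = 0.16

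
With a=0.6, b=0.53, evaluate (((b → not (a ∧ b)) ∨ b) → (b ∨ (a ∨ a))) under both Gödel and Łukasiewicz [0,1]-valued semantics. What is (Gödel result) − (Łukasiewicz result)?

0.34

Gödel evaluation:
  (a ∧ b) = min(0.6, 0.53) = 0.53
  not (a ∧ b): Gödel ¬ of 0.53 = 0 (operand ≠ 0)
  (b → not (a ∧ b)): 0.53 > 0, so result = 0
  ((b → not (a ∧ b)) ∨ b) = max(0, 0.53) = 0.53
  (a ∨ a) = max(0.6, 0.6) = 0.6
  (b ∨ (a ∨ a)) = max(0.53, 0.6) = 0.6
  (((b → not (a ∧ b)) ∨ b) → (b ∨ (a ∨ a))): 0.53 ≤ 0.6, so result = 1
  Gödel value = 1
Łukasiewicz evaluation:
  (a ∧ b) = min(0.6, 0.53) = 0.53
  not (a ∧ b): Łukasiewicz ¬ gives 1 − 0.53 = 0.47
  (b → not (a ∧ b)): min(1, 1 − 0.53 + 0.47) = 0.94
  ((b → not (a ∧ b)) ∨ b) = max(0.94, 0.53) = 0.94
  (a ∨ a) = max(0.6, 0.6) = 0.6
  (b ∨ (a ∨ a)) = max(0.53, 0.6) = 0.6
  (((b → not (a ∧ b)) ∨ b) → (b ∨ (a ∨ a))): min(1, 1 − 0.94 + 0.6) = 0.66
  Łukasiewicz value = 0.66
Difference: 1 − 0.66 = 0.34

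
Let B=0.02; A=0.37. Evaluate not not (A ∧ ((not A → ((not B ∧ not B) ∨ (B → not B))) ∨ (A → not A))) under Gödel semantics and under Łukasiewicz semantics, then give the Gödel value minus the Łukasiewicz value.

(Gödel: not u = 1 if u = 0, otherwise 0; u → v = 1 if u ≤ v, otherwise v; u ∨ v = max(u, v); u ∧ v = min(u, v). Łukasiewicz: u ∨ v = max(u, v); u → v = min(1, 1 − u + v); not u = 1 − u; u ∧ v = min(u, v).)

0.63

Gödel evaluation:
  not A: Gödel ¬ of 0.37 = 0 (operand ≠ 0)
  not B: Gödel ¬ of 0.02 = 0 (operand ≠ 0)
  not B: Gödel ¬ of 0.02 = 0 (operand ≠ 0)
  (not B ∧ not B) = min(0, 0) = 0
  not B: Gödel ¬ of 0.02 = 0 (operand ≠ 0)
  (B → not B): 0.02 > 0, so result = 0
  ((not B ∧ not B) ∨ (B → not B)) = max(0, 0) = 0
  (not A → ((not B ∧ not B) ∨ (B → not B))): 0 ≤ 0, so result = 1
  not A: Gödel ¬ of 0.37 = 0 (operand ≠ 0)
  (A → not A): 0.37 > 0, so result = 0
  ((not A → ((not B ∧ not B) ∨ (B → not B))) ∨ (A → not A)) = max(1, 0) = 1
  (A ∧ ((not A → ((not B ∧ not B) ∨ (B → not B))) ∨ (A → not A))) = min(0.37, 1) = 0.37
  not (A ∧ ((not A → ((not B ∧ not B) ∨ (B → not B))) ∨ (A → not A))): Gödel ¬ of 0.37 = 0 (operand ≠ 0)
  not not (A ∧ ((not A → ((not B ∧ not B) ∨ (B → not B))) ∨ (A → not A))): Gödel ¬ of 0 = 1 (operand is 0)
  Gödel value = 1
Łukasiewicz evaluation:
  not A: Łukasiewicz ¬ gives 1 − 0.37 = 0.63
  not B: Łukasiewicz ¬ gives 1 − 0.02 = 0.98
  not B: Łukasiewicz ¬ gives 1 − 0.02 = 0.98
  (not B ∧ not B) = min(0.98, 0.98) = 0.98
  not B: Łukasiewicz ¬ gives 1 − 0.02 = 0.98
  (B → not B): min(1, 1 − 0.02 + 0.98) = 1
  ((not B ∧ not B) ∨ (B → not B)) = max(0.98, 1) = 1
  (not A → ((not B ∧ not B) ∨ (B → not B))): min(1, 1 − 0.63 + 1) = 1
  not A: Łukasiewicz ¬ gives 1 − 0.37 = 0.63
  (A → not A): min(1, 1 − 0.37 + 0.63) = 1
  ((not A → ((not B ∧ not B) ∨ (B → not B))) ∨ (A → not A)) = max(1, 1) = 1
  (A ∧ ((not A → ((not B ∧ not B) ∨ (B → not B))) ∨ (A → not A))) = min(0.37, 1) = 0.37
  not (A ∧ ((not A → ((not B ∧ not B) ∨ (B → not B))) ∨ (A → not A))): Łukasiewicz ¬ gives 1 − 0.37 = 0.63
  not not (A ∧ ((not A → ((not B ∧ not B) ∨ (B → not B))) ∨ (A → not A))): Łukasiewicz ¬ gives 1 − 0.63 = 0.37
  Łukasiewicz value = 0.37
Difference: 1 − 0.37 = 0.63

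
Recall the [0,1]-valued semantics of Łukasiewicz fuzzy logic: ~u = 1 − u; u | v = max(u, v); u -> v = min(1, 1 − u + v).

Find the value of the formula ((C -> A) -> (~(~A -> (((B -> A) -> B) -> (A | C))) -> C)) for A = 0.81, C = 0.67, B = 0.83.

1.00

(C -> A): min(1, 1 − 0.67 + 0.81) = 1
~A: Łukasiewicz ¬ gives 1 − 0.81 = 0.19
(B -> A): min(1, 1 − 0.83 + 0.81) = 0.98
((B -> A) -> B): min(1, 1 − 0.98 + 0.83) = 0.85
(A | C) = max(0.81, 0.67) = 0.81
(((B -> A) -> B) -> (A | C)): min(1, 1 − 0.85 + 0.81) = 0.96
(~A -> (((B -> A) -> B) -> (A | C))): min(1, 1 − 0.19 + 0.96) = 1
~(~A -> (((B -> A) -> B) -> (A | C))): Łukasiewicz ¬ gives 1 − 1 = 0
(~(~A -> (((B -> A) -> B) -> (A | C))) -> C): min(1, 1 − 0 + 0.67) = 1
((C -> A) -> (~(~A -> (((B -> A) -> B) -> (A | C))) -> C)): min(1, 1 − 1 + 1) = 1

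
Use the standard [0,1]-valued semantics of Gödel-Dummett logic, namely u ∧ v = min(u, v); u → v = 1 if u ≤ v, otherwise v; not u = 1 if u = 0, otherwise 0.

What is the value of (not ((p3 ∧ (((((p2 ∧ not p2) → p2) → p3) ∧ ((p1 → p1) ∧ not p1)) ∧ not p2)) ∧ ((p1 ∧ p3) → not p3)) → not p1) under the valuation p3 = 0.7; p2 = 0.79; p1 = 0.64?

0.00

not p2: Gödel ¬ of 0.79 = 0 (operand ≠ 0)
(p2 ∧ not p2) = min(0.79, 0) = 0
((p2 ∧ not p2) → p2): 0 ≤ 0.79, so result = 1
(((p2 ∧ not p2) → p2) → p3): 1 > 0.7, so result = 0.7
(p1 → p1): 0.64 ≤ 0.64, so result = 1
not p1: Gödel ¬ of 0.64 = 0 (operand ≠ 0)
((p1 → p1) ∧ not p1) = min(1, 0) = 0
((((p2 ∧ not p2) → p2) → p3) ∧ ((p1 → p1) ∧ not p1)) = min(0.7, 0) = 0
not p2: Gödel ¬ of 0.79 = 0 (operand ≠ 0)
(((((p2 ∧ not p2) → p2) → p3) ∧ ((p1 → p1) ∧ not p1)) ∧ not p2) = min(0, 0) = 0
(p3 ∧ (((((p2 ∧ not p2) → p2) → p3) ∧ ((p1 → p1) ∧ not p1)) ∧ not p2)) = min(0.7, 0) = 0
(p1 ∧ p3) = min(0.64, 0.7) = 0.64
not p3: Gödel ¬ of 0.7 = 0 (operand ≠ 0)
((p1 ∧ p3) → not p3): 0.64 > 0, so result = 0
((p3 ∧ (((((p2 ∧ not p2) → p2) → p3) ∧ ((p1 → p1) ∧ not p1)) ∧ not p2)) ∧ ((p1 ∧ p3) → not p3)) = min(0, 0) = 0
not ((p3 ∧ (((((p2 ∧ not p2) → p2) → p3) ∧ ((p1 → p1) ∧ not p1)) ∧ not p2)) ∧ ((p1 ∧ p3) → not p3)): Gödel ¬ of 0 = 1 (operand is 0)
not p1: Gödel ¬ of 0.64 = 0 (operand ≠ 0)
(not ((p3 ∧ (((((p2 ∧ not p2) → p2) → p3) ∧ ((p1 → p1) ∧ not p1)) ∧ not p2)) ∧ ((p1 ∧ p3) → not p3)) → not p1): 1 > 0, so result = 0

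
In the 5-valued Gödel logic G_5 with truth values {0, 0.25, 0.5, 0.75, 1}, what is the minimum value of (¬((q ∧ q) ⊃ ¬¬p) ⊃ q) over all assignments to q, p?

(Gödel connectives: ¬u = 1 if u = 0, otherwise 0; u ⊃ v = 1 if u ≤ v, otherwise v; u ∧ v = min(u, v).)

The minimum is attained at q = 0.25, p = 0:
  (q ∧ q) = min(0.25, 0.25) = 0.25
  ¬p: Gödel ¬ of 0 = 1 (operand is 0)
  ¬¬p: Gödel ¬ of 1 = 0 (operand ≠ 0)
  ((q ∧ q) ⊃ ¬¬p): 0.25 > 0, so result = 0
  ¬((q ∧ q) ⊃ ¬¬p): Gödel ¬ of 0 = 1 (operand is 0)
  (¬((q ∧ q) ⊃ ¬¬p) ⊃ q): 1 > 0.25, so result = 0.25
Checking all 25 assignments confirms none give a value below 0.25.

0.25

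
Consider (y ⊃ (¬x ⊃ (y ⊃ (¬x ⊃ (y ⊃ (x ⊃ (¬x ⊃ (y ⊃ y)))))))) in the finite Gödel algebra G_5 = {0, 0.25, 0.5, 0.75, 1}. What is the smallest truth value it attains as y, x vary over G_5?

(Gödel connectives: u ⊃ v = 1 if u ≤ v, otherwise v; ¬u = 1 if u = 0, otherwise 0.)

1.00

Every assignment gives 1. For instance at y = 0, x = 0:
  ¬x: Gödel ¬ of 0 = 1 (operand is 0)
  ¬x: Gödel ¬ of 0 = 1 (operand is 0)
  ¬x: Gödel ¬ of 0 = 1 (operand is 0)
  (y ⊃ y): 0 ≤ 0, so result = 1
  (¬x ⊃ (y ⊃ y)): 1 ≤ 1, so result = 1
  (x ⊃ (¬x ⊃ (y ⊃ y))): 0 ≤ 1, so result = 1
  (y ⊃ (x ⊃ (¬x ⊃ (y ⊃ y)))): 0 ≤ 1, so result = 1
  (¬x ⊃ (y ⊃ (x ⊃ (¬x ⊃ (y ⊃ y))))): 1 ≤ 1, so result = 1
  (y ⊃ (¬x ⊃ (y ⊃ (x ⊃ (¬x ⊃ (y ⊃ y)))))): 0 ≤ 1, so result = 1
  (¬x ⊃ (y ⊃ (¬x ⊃ (y ⊃ (x ⊃ (¬x ⊃ (y ⊃ y))))))): 1 ≤ 1, so result = 1
  (y ⊃ (¬x ⊃ (y ⊃ (¬x ⊃ (y ⊃ (x ⊃ (¬x ⊃ (y ⊃ y)))))))): 0 ≤ 1, so result = 1
All 25 assignments give value 1 — the formula is a G_5-tautology.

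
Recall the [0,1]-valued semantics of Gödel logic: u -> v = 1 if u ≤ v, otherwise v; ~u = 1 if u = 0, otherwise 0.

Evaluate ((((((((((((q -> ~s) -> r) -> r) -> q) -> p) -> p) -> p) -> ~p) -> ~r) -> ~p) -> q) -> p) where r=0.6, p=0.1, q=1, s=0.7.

0.10

~s: Gödel ¬ of 0.7 = 0 (operand ≠ 0)
(q -> ~s): 1 > 0, so result = 0
((q -> ~s) -> r): 0 ≤ 0.6, so result = 1
(((q -> ~s) -> r) -> r): 1 > 0.6, so result = 0.6
((((q -> ~s) -> r) -> r) -> q): 0.6 ≤ 1, so result = 1
(((((q -> ~s) -> r) -> r) -> q) -> p): 1 > 0.1, so result = 0.1
((((((q -> ~s) -> r) -> r) -> q) -> p) -> p): 0.1 ≤ 0.1, so result = 1
(((((((q -> ~s) -> r) -> r) -> q) -> p) -> p) -> p): 1 > 0.1, so result = 0.1
~p: Gödel ¬ of 0.1 = 0 (operand ≠ 0)
((((((((q -> ~s) -> r) -> r) -> q) -> p) -> p) -> p) -> ~p): 0.1 > 0, so result = 0
~r: Gödel ¬ of 0.6 = 0 (operand ≠ 0)
(((((((((q -> ~s) -> r) -> r) -> q) -> p) -> p) -> p) -> ~p) -> ~r): 0 ≤ 0, so result = 1
~p: Gödel ¬ of 0.1 = 0 (operand ≠ 0)
((((((((((q -> ~s) -> r) -> r) -> q) -> p) -> p) -> p) -> ~p) -> ~r) -> ~p): 1 > 0, so result = 0
(((((((((((q -> ~s) -> r) -> r) -> q) -> p) -> p) -> p) -> ~p) -> ~r) -> ~p) -> q): 0 ≤ 1, so result = 1
((((((((((((q -> ~s) -> r) -> r) -> q) -> p) -> p) -> p) -> ~p) -> ~r) -> ~p) -> q) -> p): 1 > 0.1, so result = 0.1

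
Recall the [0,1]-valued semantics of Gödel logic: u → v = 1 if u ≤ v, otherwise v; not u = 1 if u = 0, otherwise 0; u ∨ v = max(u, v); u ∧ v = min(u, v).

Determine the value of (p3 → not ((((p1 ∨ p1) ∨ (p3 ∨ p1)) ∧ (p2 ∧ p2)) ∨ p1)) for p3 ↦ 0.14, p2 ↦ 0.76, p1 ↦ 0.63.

(p1 ∨ p1) = max(0.63, 0.63) = 0.63
(p3 ∨ p1) = max(0.14, 0.63) = 0.63
((p1 ∨ p1) ∨ (p3 ∨ p1)) = max(0.63, 0.63) = 0.63
(p2 ∧ p2) = min(0.76, 0.76) = 0.76
(((p1 ∨ p1) ∨ (p3 ∨ p1)) ∧ (p2 ∧ p2)) = min(0.63, 0.76) = 0.63
((((p1 ∨ p1) ∨ (p3 ∨ p1)) ∧ (p2 ∧ p2)) ∨ p1) = max(0.63, 0.63) = 0.63
not ((((p1 ∨ p1) ∨ (p3 ∨ p1)) ∧ (p2 ∧ p2)) ∨ p1): Gödel ¬ of 0.63 = 0 (operand ≠ 0)
(p3 → not ((((p1 ∨ p1) ∨ (p3 ∨ p1)) ∧ (p2 ∧ p2)) ∨ p1)): 0.14 > 0, so result = 0

0.00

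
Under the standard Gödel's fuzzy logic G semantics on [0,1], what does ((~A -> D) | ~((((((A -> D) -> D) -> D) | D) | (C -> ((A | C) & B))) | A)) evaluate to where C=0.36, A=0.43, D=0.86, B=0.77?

~A: Gödel ¬ of 0.43 = 0 (operand ≠ 0)
(~A -> D): 0 ≤ 0.86, so result = 1
(A -> D): 0.43 ≤ 0.86, so result = 1
((A -> D) -> D): 1 > 0.86, so result = 0.86
(((A -> D) -> D) -> D): 0.86 ≤ 0.86, so result = 1
((((A -> D) -> D) -> D) | D) = max(1, 0.86) = 1
(A | C) = max(0.43, 0.36) = 0.43
((A | C) & B) = min(0.43, 0.77) = 0.43
(C -> ((A | C) & B)): 0.36 ≤ 0.43, so result = 1
(((((A -> D) -> D) -> D) | D) | (C -> ((A | C) & B))) = max(1, 1) = 1
((((((A -> D) -> D) -> D) | D) | (C -> ((A | C) & B))) | A) = max(1, 0.43) = 1
~((((((A -> D) -> D) -> D) | D) | (C -> ((A | C) & B))) | A): Gödel ¬ of 1 = 0 (operand ≠ 0)
((~A -> D) | ~((((((A -> D) -> D) -> D) | D) | (C -> ((A | C) & B))) | A)) = max(1, 0) = 1

1.00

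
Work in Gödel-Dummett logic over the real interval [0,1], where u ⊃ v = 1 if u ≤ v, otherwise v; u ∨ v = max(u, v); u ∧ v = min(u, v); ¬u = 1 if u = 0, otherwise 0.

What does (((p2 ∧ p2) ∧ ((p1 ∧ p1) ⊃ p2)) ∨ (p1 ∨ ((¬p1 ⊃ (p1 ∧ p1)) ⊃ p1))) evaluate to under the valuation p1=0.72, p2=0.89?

(p2 ∧ p2) = min(0.89, 0.89) = 0.89
(p1 ∧ p1) = min(0.72, 0.72) = 0.72
((p1 ∧ p1) ⊃ p2): 0.72 ≤ 0.89, so result = 1
((p2 ∧ p2) ∧ ((p1 ∧ p1) ⊃ p2)) = min(0.89, 1) = 0.89
¬p1: Gödel ¬ of 0.72 = 0 (operand ≠ 0)
(p1 ∧ p1) = min(0.72, 0.72) = 0.72
(¬p1 ⊃ (p1 ∧ p1)): 0 ≤ 0.72, so result = 1
((¬p1 ⊃ (p1 ∧ p1)) ⊃ p1): 1 > 0.72, so result = 0.72
(p1 ∨ ((¬p1 ⊃ (p1 ∧ p1)) ⊃ p1)) = max(0.72, 0.72) = 0.72
(((p2 ∧ p2) ∧ ((p1 ∧ p1) ⊃ p2)) ∨ (p1 ∨ ((¬p1 ⊃ (p1 ∧ p1)) ⊃ p1))) = max(0.89, 0.72) = 0.89

0.89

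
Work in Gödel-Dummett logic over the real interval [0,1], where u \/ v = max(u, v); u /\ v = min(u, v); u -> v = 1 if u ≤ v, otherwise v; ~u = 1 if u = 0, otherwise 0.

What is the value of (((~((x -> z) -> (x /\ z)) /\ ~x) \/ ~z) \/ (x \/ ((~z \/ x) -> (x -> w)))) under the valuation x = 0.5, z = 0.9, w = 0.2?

0.50

(x -> z): 0.5 ≤ 0.9, so result = 1
(x /\ z) = min(0.5, 0.9) = 0.5
((x -> z) -> (x /\ z)): 1 > 0.5, so result = 0.5
~((x -> z) -> (x /\ z)): Gödel ¬ of 0.5 = 0 (operand ≠ 0)
~x: Gödel ¬ of 0.5 = 0 (operand ≠ 0)
(~((x -> z) -> (x /\ z)) /\ ~x) = min(0, 0) = 0
~z: Gödel ¬ of 0.9 = 0 (operand ≠ 0)
((~((x -> z) -> (x /\ z)) /\ ~x) \/ ~z) = max(0, 0) = 0
~z: Gödel ¬ of 0.9 = 0 (operand ≠ 0)
(~z \/ x) = max(0, 0.5) = 0.5
(x -> w): 0.5 > 0.2, so result = 0.2
((~z \/ x) -> (x -> w)): 0.5 > 0.2, so result = 0.2
(x \/ ((~z \/ x) -> (x -> w))) = max(0.5, 0.2) = 0.5
(((~((x -> z) -> (x /\ z)) /\ ~x) \/ ~z) \/ (x \/ ((~z \/ x) -> (x -> w)))) = max(0, 0.5) = 0.5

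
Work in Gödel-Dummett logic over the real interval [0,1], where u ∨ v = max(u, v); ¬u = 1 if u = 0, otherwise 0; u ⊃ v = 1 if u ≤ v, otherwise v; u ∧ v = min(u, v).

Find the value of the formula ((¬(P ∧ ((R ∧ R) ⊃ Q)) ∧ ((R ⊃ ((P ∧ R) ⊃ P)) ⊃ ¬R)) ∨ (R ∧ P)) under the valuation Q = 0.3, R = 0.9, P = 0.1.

(R ∧ R) = min(0.9, 0.9) = 0.9
((R ∧ R) ⊃ Q): 0.9 > 0.3, so result = 0.3
(P ∧ ((R ∧ R) ⊃ Q)) = min(0.1, 0.3) = 0.1
¬(P ∧ ((R ∧ R) ⊃ Q)): Gödel ¬ of 0.1 = 0 (operand ≠ 0)
(P ∧ R) = min(0.1, 0.9) = 0.1
((P ∧ R) ⊃ P): 0.1 ≤ 0.1, so result = 1
(R ⊃ ((P ∧ R) ⊃ P)): 0.9 ≤ 1, so result = 1
¬R: Gödel ¬ of 0.9 = 0 (operand ≠ 0)
((R ⊃ ((P ∧ R) ⊃ P)) ⊃ ¬R): 1 > 0, so result = 0
(¬(P ∧ ((R ∧ R) ⊃ Q)) ∧ ((R ⊃ ((P ∧ R) ⊃ P)) ⊃ ¬R)) = min(0, 0) = 0
(R ∧ P) = min(0.9, 0.1) = 0.1
((¬(P ∧ ((R ∧ R) ⊃ Q)) ∧ ((R ⊃ ((P ∧ R) ⊃ P)) ⊃ ¬R)) ∨ (R ∧ P)) = max(0, 0.1) = 0.1

0.10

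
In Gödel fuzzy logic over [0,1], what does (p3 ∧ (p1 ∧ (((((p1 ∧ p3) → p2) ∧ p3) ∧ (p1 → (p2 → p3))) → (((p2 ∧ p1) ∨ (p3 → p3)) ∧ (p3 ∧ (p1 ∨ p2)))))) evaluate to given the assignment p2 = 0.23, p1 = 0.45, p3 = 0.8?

0.45

(p1 ∧ p3) = min(0.45, 0.8) = 0.45
((p1 ∧ p3) → p2): 0.45 > 0.23, so result = 0.23
(((p1 ∧ p3) → p2) ∧ p3) = min(0.23, 0.8) = 0.23
(p2 → p3): 0.23 ≤ 0.8, so result = 1
(p1 → (p2 → p3)): 0.45 ≤ 1, so result = 1
((((p1 ∧ p3) → p2) ∧ p3) ∧ (p1 → (p2 → p3))) = min(0.23, 1) = 0.23
(p2 ∧ p1) = min(0.23, 0.45) = 0.23
(p3 → p3): 0.8 ≤ 0.8, so result = 1
((p2 ∧ p1) ∨ (p3 → p3)) = max(0.23, 1) = 1
(p1 ∨ p2) = max(0.45, 0.23) = 0.45
(p3 ∧ (p1 ∨ p2)) = min(0.8, 0.45) = 0.45
(((p2 ∧ p1) ∨ (p3 → p3)) ∧ (p3 ∧ (p1 ∨ p2))) = min(1, 0.45) = 0.45
(((((p1 ∧ p3) → p2) ∧ p3) ∧ (p1 → (p2 → p3))) → (((p2 ∧ p1) ∨ (p3 → p3)) ∧ (p3 ∧ (p1 ∨ p2)))): 0.23 ≤ 0.45, so result = 1
(p1 ∧ (((((p1 ∧ p3) → p2) ∧ p3) ∧ (p1 → (p2 → p3))) → (((p2 ∧ p1) ∨ (p3 → p3)) ∧ (p3 ∧ (p1 ∨ p2))))) = min(0.45, 1) = 0.45
(p3 ∧ (p1 ∧ (((((p1 ∧ p3) → p2) ∧ p3) ∧ (p1 → (p2 → p3))) → (((p2 ∧ p1) ∨ (p3 → p3)) ∧ (p3 ∧ (p1 ∨ p2)))))) = min(0.8, 0.45) = 0.45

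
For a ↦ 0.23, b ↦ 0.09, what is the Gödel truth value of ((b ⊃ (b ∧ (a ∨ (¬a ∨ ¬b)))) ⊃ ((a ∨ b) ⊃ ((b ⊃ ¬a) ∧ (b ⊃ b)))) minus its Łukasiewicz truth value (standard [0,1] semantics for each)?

Gödel evaluation:
  ¬a: Gödel ¬ of 0.23 = 0 (operand ≠ 0)
  ¬b: Gödel ¬ of 0.09 = 0 (operand ≠ 0)
  (¬a ∨ ¬b) = max(0, 0) = 0
  (a ∨ (¬a ∨ ¬b)) = max(0.23, 0) = 0.23
  (b ∧ (a ∨ (¬a ∨ ¬b))) = min(0.09, 0.23) = 0.09
  (b ⊃ (b ∧ (a ∨ (¬a ∨ ¬b)))): 0.09 ≤ 0.09, so result = 1
  (a ∨ b) = max(0.23, 0.09) = 0.23
  ¬a: Gödel ¬ of 0.23 = 0 (operand ≠ 0)
  (b ⊃ ¬a): 0.09 > 0, so result = 0
  (b ⊃ b): 0.09 ≤ 0.09, so result = 1
  ((b ⊃ ¬a) ∧ (b ⊃ b)) = min(0, 1) = 0
  ((a ∨ b) ⊃ ((b ⊃ ¬a) ∧ (b ⊃ b))): 0.23 > 0, so result = 0
  ((b ⊃ (b ∧ (a ∨ (¬a ∨ ¬b)))) ⊃ ((a ∨ b) ⊃ ((b ⊃ ¬a) ∧ (b ⊃ b)))): 1 > 0, so result = 0
  Gödel value = 0
Łukasiewicz evaluation:
  ¬a: Łukasiewicz ¬ gives 1 − 0.23 = 0.77
  ¬b: Łukasiewicz ¬ gives 1 − 0.09 = 0.91
  (¬a ∨ ¬b) = max(0.77, 0.91) = 0.91
  (a ∨ (¬a ∨ ¬b)) = max(0.23, 0.91) = 0.91
  (b ∧ (a ∨ (¬a ∨ ¬b))) = min(0.09, 0.91) = 0.09
  (b ⊃ (b ∧ (a ∨ (¬a ∨ ¬b)))): min(1, 1 − 0.09 + 0.09) = 1
  (a ∨ b) = max(0.23, 0.09) = 0.23
  ¬a: Łukasiewicz ¬ gives 1 − 0.23 = 0.77
  (b ⊃ ¬a): min(1, 1 − 0.09 + 0.77) = 1
  (b ⊃ b): min(1, 1 − 0.09 + 0.09) = 1
  ((b ⊃ ¬a) ∧ (b ⊃ b)) = min(1, 1) = 1
  ((a ∨ b) ⊃ ((b ⊃ ¬a) ∧ (b ⊃ b))): min(1, 1 − 0.23 + 1) = 1
  ((b ⊃ (b ∧ (a ∨ (¬a ∨ ¬b)))) ⊃ ((a ∨ b) ⊃ ((b ⊃ ¬a) ∧ (b ⊃ b)))): min(1, 1 − 1 + 1) = 1
  Łukasiewicz value = 1
Difference: 0 − 1 = -1.00

-1.00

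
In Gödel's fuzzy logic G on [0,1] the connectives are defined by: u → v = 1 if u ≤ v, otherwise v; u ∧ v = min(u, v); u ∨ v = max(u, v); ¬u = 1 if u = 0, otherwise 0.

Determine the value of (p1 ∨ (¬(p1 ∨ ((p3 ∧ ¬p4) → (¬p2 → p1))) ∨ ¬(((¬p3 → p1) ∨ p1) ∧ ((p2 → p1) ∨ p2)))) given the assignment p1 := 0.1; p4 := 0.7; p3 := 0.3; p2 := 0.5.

¬p4: Gödel ¬ of 0.7 = 0 (operand ≠ 0)
(p3 ∧ ¬p4) = min(0.3, 0) = 0
¬p2: Gödel ¬ of 0.5 = 0 (operand ≠ 0)
(¬p2 → p1): 0 ≤ 0.1, so result = 1
((p3 ∧ ¬p4) → (¬p2 → p1)): 0 ≤ 1, so result = 1
(p1 ∨ ((p3 ∧ ¬p4) → (¬p2 → p1))) = max(0.1, 1) = 1
¬(p1 ∨ ((p3 ∧ ¬p4) → (¬p2 → p1))): Gödel ¬ of 1 = 0 (operand ≠ 0)
¬p3: Gödel ¬ of 0.3 = 0 (operand ≠ 0)
(¬p3 → p1): 0 ≤ 0.1, so result = 1
((¬p3 → p1) ∨ p1) = max(1, 0.1) = 1
(p2 → p1): 0.5 > 0.1, so result = 0.1
((p2 → p1) ∨ p2) = max(0.1, 0.5) = 0.5
(((¬p3 → p1) ∨ p1) ∧ ((p2 → p1) ∨ p2)) = min(1, 0.5) = 0.5
¬(((¬p3 → p1) ∨ p1) ∧ ((p2 → p1) ∨ p2)): Gödel ¬ of 0.5 = 0 (operand ≠ 0)
(¬(p1 ∨ ((p3 ∧ ¬p4) → (¬p2 → p1))) ∨ ¬(((¬p3 → p1) ∨ p1) ∧ ((p2 → p1) ∨ p2))) = max(0, 0) = 0
(p1 ∨ (¬(p1 ∨ ((p3 ∧ ¬p4) → (¬p2 → p1))) ∨ ¬(((¬p3 → p1) ∨ p1) ∧ ((p2 → p1) ∨ p2)))) = max(0.1, 0) = 0.1

0.10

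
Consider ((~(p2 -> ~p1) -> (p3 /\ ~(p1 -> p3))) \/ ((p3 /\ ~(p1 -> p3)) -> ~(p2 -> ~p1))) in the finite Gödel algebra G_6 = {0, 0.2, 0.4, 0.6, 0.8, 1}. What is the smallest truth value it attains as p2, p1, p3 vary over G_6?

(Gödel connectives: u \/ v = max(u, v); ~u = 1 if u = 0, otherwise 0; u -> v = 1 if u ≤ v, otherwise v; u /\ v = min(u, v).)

Every assignment gives 1. For instance at p2 = 0, p1 = 0, p3 = 0:
  ~p1: Gödel ¬ of 0 = 1 (operand is 0)
  (p2 -> ~p1): 0 ≤ 1, so result = 1
  ~(p2 -> ~p1): Gödel ¬ of 1 = 0 (operand ≠ 0)
  (p1 -> p3): 0 ≤ 0, so result = 1
  ~(p1 -> p3): Gödel ¬ of 1 = 0 (operand ≠ 0)
  (p3 /\ ~(p1 -> p3)) = min(0, 0) = 0
  (~(p2 -> ~p1) -> (p3 /\ ~(p1 -> p3))): 0 ≤ 0, so result = 1
  (p1 -> p3): 0 ≤ 0, so result = 1
  ~(p1 -> p3): Gödel ¬ of 1 = 0 (operand ≠ 0)
  (p3 /\ ~(p1 -> p3)) = min(0, 0) = 0
  ~p1: Gödel ¬ of 0 = 1 (operand is 0)
  (p2 -> ~p1): 0 ≤ 1, so result = 1
  ~(p2 -> ~p1): Gödel ¬ of 1 = 0 (operand ≠ 0)
  ((p3 /\ ~(p1 -> p3)) -> ~(p2 -> ~p1)): 0 ≤ 0, so result = 1
  ((~(p2 -> ~p1) -> (p3 /\ ~(p1 -> p3))) \/ ((p3 /\ ~(p1 -> p3)) -> ~(p2 -> ~p1))) = max(1, 1) = 1
All 216 assignments give value 1 — the formula is a G_6-tautology.

1.00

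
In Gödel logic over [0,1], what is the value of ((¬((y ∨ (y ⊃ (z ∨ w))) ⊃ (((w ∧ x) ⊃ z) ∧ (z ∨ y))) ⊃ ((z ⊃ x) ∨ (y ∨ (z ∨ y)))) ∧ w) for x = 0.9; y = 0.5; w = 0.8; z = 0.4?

(z ∨ w) = max(0.4, 0.8) = 0.8
(y ⊃ (z ∨ w)): 0.5 ≤ 0.8, so result = 1
(y ∨ (y ⊃ (z ∨ w))) = max(0.5, 1) = 1
(w ∧ x) = min(0.8, 0.9) = 0.8
((w ∧ x) ⊃ z): 0.8 > 0.4, so result = 0.4
(z ∨ y) = max(0.4, 0.5) = 0.5
(((w ∧ x) ⊃ z) ∧ (z ∨ y)) = min(0.4, 0.5) = 0.4
((y ∨ (y ⊃ (z ∨ w))) ⊃ (((w ∧ x) ⊃ z) ∧ (z ∨ y))): 1 > 0.4, so result = 0.4
¬((y ∨ (y ⊃ (z ∨ w))) ⊃ (((w ∧ x) ⊃ z) ∧ (z ∨ y))): Gödel ¬ of 0.4 = 0 (operand ≠ 0)
(z ⊃ x): 0.4 ≤ 0.9, so result = 1
(z ∨ y) = max(0.4, 0.5) = 0.5
(y ∨ (z ∨ y)) = max(0.5, 0.5) = 0.5
((z ⊃ x) ∨ (y ∨ (z ∨ y))) = max(1, 0.5) = 1
(¬((y ∨ (y ⊃ (z ∨ w))) ⊃ (((w ∧ x) ⊃ z) ∧ (z ∨ y))) ⊃ ((z ⊃ x) ∨ (y ∨ (z ∨ y)))): 0 ≤ 1, so result = 1
((¬((y ∨ (y ⊃ (z ∨ w))) ⊃ (((w ∧ x) ⊃ z) ∧ (z ∨ y))) ⊃ ((z ⊃ x) ∨ (y ∨ (z ∨ y)))) ∧ w) = min(1, 0.8) = 0.8

0.80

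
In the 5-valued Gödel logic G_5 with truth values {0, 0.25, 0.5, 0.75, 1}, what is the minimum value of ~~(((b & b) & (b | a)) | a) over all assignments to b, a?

The minimum is attained at b = 0, a = 0:
  (b & b) = min(0, 0) = 0
  (b | a) = max(0, 0) = 0
  ((b & b) & (b | a)) = min(0, 0) = 0
  (((b & b) & (b | a)) | a) = max(0, 0) = 0
  ~(((b & b) & (b | a)) | a): Gödel ¬ of 0 = 1 (operand is 0)
  ~~(((b & b) & (b | a)) | a): Gödel ¬ of 1 = 0 (operand ≠ 0)
Checking all 25 assignments confirms none give a value below 0.00.

0.00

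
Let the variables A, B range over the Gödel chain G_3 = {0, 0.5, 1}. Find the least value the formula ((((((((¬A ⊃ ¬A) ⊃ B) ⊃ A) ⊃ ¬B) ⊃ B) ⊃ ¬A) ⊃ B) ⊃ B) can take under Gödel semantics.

0.50

The minimum is attained at A = 0.5, B = 0.5:
  ¬A: Gödel ¬ of 0.5 = 0 (operand ≠ 0)
  ¬A: Gödel ¬ of 0.5 = 0 (operand ≠ 0)
  (¬A ⊃ ¬A): 0 ≤ 0, so result = 1
  ((¬A ⊃ ¬A) ⊃ B): 1 > 0.5, so result = 0.5
  (((¬A ⊃ ¬A) ⊃ B) ⊃ A): 0.5 ≤ 0.5, so result = 1
  ¬B: Gödel ¬ of 0.5 = 0 (operand ≠ 0)
  ((((¬A ⊃ ¬A) ⊃ B) ⊃ A) ⊃ ¬B): 1 > 0, so result = 0
  (((((¬A ⊃ ¬A) ⊃ B) ⊃ A) ⊃ ¬B) ⊃ B): 0 ≤ 0.5, so result = 1
  ¬A: Gödel ¬ of 0.5 = 0 (operand ≠ 0)
  ((((((¬A ⊃ ¬A) ⊃ B) ⊃ A) ⊃ ¬B) ⊃ B) ⊃ ¬A): 1 > 0, so result = 0
  (((((((¬A ⊃ ¬A) ⊃ B) ⊃ A) ⊃ ¬B) ⊃ B) ⊃ ¬A) ⊃ B): 0 ≤ 0.5, so result = 1
  ((((((((¬A ⊃ ¬A) ⊃ B) ⊃ A) ⊃ ¬B) ⊃ B) ⊃ ¬A) ⊃ B) ⊃ B): 1 > 0.5, so result = 0.5
Checking all 9 assignments confirms none give a value below 0.50.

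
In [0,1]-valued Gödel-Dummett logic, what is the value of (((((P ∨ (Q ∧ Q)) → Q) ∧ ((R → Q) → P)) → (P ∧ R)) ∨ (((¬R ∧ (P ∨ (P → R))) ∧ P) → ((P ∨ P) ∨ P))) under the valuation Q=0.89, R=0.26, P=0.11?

(Q ∧ Q) = min(0.89, 0.89) = 0.89
(P ∨ (Q ∧ Q)) = max(0.11, 0.89) = 0.89
((P ∨ (Q ∧ Q)) → Q): 0.89 ≤ 0.89, so result = 1
(R → Q): 0.26 ≤ 0.89, so result = 1
((R → Q) → P): 1 > 0.11, so result = 0.11
(((P ∨ (Q ∧ Q)) → Q) ∧ ((R → Q) → P)) = min(1, 0.11) = 0.11
(P ∧ R) = min(0.11, 0.26) = 0.11
((((P ∨ (Q ∧ Q)) → Q) ∧ ((R → Q) → P)) → (P ∧ R)): 0.11 ≤ 0.11, so result = 1
¬R: Gödel ¬ of 0.26 = 0 (operand ≠ 0)
(P → R): 0.11 ≤ 0.26, so result = 1
(P ∨ (P → R)) = max(0.11, 1) = 1
(¬R ∧ (P ∨ (P → R))) = min(0, 1) = 0
((¬R ∧ (P ∨ (P → R))) ∧ P) = min(0, 0.11) = 0
(P ∨ P) = max(0.11, 0.11) = 0.11
((P ∨ P) ∨ P) = max(0.11, 0.11) = 0.11
(((¬R ∧ (P ∨ (P → R))) ∧ P) → ((P ∨ P) ∨ P)): 0 ≤ 0.11, so result = 1
(((((P ∨ (Q ∧ Q)) → Q) ∧ ((R → Q) → P)) → (P ∧ R)) ∨ (((¬R ∧ (P ∨ (P → R))) ∧ P) → ((P ∨ P) ∨ P))) = max(1, 1) = 1

1.00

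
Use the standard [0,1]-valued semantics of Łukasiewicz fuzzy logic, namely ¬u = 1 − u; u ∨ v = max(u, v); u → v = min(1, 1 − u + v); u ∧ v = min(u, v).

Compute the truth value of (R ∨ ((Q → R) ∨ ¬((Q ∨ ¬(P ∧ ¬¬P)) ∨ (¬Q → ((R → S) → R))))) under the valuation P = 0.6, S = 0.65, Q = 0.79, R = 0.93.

1.00

(Q → R): min(1, 1 − 0.79 + 0.93) = 1
¬P: Łukasiewicz ¬ gives 1 − 0.6 = 0.4
¬¬P: Łukasiewicz ¬ gives 1 − 0.4 = 0.6
(P ∧ ¬¬P) = min(0.6, 0.6) = 0.6
¬(P ∧ ¬¬P): Łukasiewicz ¬ gives 1 − 0.6 = 0.4
(Q ∨ ¬(P ∧ ¬¬P)) = max(0.79, 0.4) = 0.79
¬Q: Łukasiewicz ¬ gives 1 − 0.79 = 0.21
(R → S): min(1, 1 − 0.93 + 0.65) = 0.72
((R → S) → R): min(1, 1 − 0.72 + 0.93) = 1
(¬Q → ((R → S) → R)): min(1, 1 − 0.21 + 1) = 1
((Q ∨ ¬(P ∧ ¬¬P)) ∨ (¬Q → ((R → S) → R))) = max(0.79, 1) = 1
¬((Q ∨ ¬(P ∧ ¬¬P)) ∨ (¬Q → ((R → S) → R))): Łukasiewicz ¬ gives 1 − 1 = 0
((Q → R) ∨ ¬((Q ∨ ¬(P ∧ ¬¬P)) ∨ (¬Q → ((R → S) → R)))) = max(1, 0) = 1
(R ∨ ((Q → R) ∨ ¬((Q ∨ ¬(P ∧ ¬¬P)) ∨ (¬Q → ((R → S) → R))))) = max(0.93, 1) = 1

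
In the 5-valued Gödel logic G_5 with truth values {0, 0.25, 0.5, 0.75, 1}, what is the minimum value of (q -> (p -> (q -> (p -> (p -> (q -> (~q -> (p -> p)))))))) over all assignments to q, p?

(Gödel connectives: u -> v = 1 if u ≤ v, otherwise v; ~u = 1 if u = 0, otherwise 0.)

1.00

Every assignment gives 1. For instance at q = 0, p = 0:
  ~q: Gödel ¬ of 0 = 1 (operand is 0)
  (p -> p): 0 ≤ 0, so result = 1
  (~q -> (p -> p)): 1 ≤ 1, so result = 1
  (q -> (~q -> (p -> p))): 0 ≤ 1, so result = 1
  (p -> (q -> (~q -> (p -> p)))): 0 ≤ 1, so result = 1
  (p -> (p -> (q -> (~q -> (p -> p))))): 0 ≤ 1, so result = 1
  (q -> (p -> (p -> (q -> (~q -> (p -> p)))))): 0 ≤ 1, so result = 1
  (p -> (q -> (p -> (p -> (q -> (~q -> (p -> p))))))): 0 ≤ 1, so result = 1
  (q -> (p -> (q -> (p -> (p -> (q -> (~q -> (p -> p)))))))): 0 ≤ 1, so result = 1
All 25 assignments give value 1 — the formula is a G_5-tautology.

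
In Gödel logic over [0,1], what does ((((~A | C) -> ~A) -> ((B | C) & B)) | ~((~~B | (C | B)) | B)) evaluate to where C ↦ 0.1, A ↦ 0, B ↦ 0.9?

0.90

~A: Gödel ¬ of 0 = 1 (operand is 0)
(~A | C) = max(1, 0.1) = 1
~A: Gödel ¬ of 0 = 1 (operand is 0)
((~A | C) -> ~A): 1 ≤ 1, so result = 1
(B | C) = max(0.9, 0.1) = 0.9
((B | C) & B) = min(0.9, 0.9) = 0.9
(((~A | C) -> ~A) -> ((B | C) & B)): 1 > 0.9, so result = 0.9
~B: Gödel ¬ of 0.9 = 0 (operand ≠ 0)
~~B: Gödel ¬ of 0 = 1 (operand is 0)
(C | B) = max(0.1, 0.9) = 0.9
(~~B | (C | B)) = max(1, 0.9) = 1
((~~B | (C | B)) | B) = max(1, 0.9) = 1
~((~~B | (C | B)) | B): Gödel ¬ of 1 = 0 (operand ≠ 0)
((((~A | C) -> ~A) -> ((B | C) & B)) | ~((~~B | (C | B)) | B)) = max(0.9, 0) = 0.9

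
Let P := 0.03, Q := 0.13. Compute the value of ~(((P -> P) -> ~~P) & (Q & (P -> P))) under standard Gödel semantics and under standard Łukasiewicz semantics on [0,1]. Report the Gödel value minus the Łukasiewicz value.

Gödel evaluation:
  (P -> P): 0.03 ≤ 0.03, so result = 1
  ~P: Gödel ¬ of 0.03 = 0 (operand ≠ 0)
  ~~P: Gödel ¬ of 0 = 1 (operand is 0)
  ((P -> P) -> ~~P): 1 ≤ 1, so result = 1
  (P -> P): 0.03 ≤ 0.03, so result = 1
  (Q & (P -> P)) = min(0.13, 1) = 0.13
  (((P -> P) -> ~~P) & (Q & (P -> P))) = min(1, 0.13) = 0.13
  ~(((P -> P) -> ~~P) & (Q & (P -> P))): Gödel ¬ of 0.13 = 0 (operand ≠ 0)
  Gödel value = 0
Łukasiewicz evaluation:
  (P -> P): min(1, 1 − 0.03 + 0.03) = 1
  ~P: Łukasiewicz ¬ gives 1 − 0.03 = 0.97
  ~~P: Łukasiewicz ¬ gives 1 − 0.97 = 0.03
  ((P -> P) -> ~~P): min(1, 1 − 1 + 0.03) = 0.03
  (P -> P): min(1, 1 − 0.03 + 0.03) = 1
  (Q & (P -> P)) = min(0.13, 1) = 0.13
  (((P -> P) -> ~~P) & (Q & (P -> P))) = min(0.03, 0.13) = 0.03
  ~(((P -> P) -> ~~P) & (Q & (P -> P))): Łukasiewicz ¬ gives 1 − 0.03 = 0.97
  Łukasiewicz value = 0.97
Difference: 0 − 0.97 = -0.97

-0.97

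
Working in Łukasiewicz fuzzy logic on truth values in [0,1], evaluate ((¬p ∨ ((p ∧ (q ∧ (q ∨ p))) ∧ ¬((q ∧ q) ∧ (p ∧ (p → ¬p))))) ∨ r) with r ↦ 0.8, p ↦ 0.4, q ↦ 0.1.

0.80

¬p: Łukasiewicz ¬ gives 1 − 0.4 = 0.6
(q ∨ p) = max(0.1, 0.4) = 0.4
(q ∧ (q ∨ p)) = min(0.1, 0.4) = 0.1
(p ∧ (q ∧ (q ∨ p))) = min(0.4, 0.1) = 0.1
(q ∧ q) = min(0.1, 0.1) = 0.1
¬p: Łukasiewicz ¬ gives 1 − 0.4 = 0.6
(p → ¬p): min(1, 1 − 0.4 + 0.6) = 1
(p ∧ (p → ¬p)) = min(0.4, 1) = 0.4
((q ∧ q) ∧ (p ∧ (p → ¬p))) = min(0.1, 0.4) = 0.1
¬((q ∧ q) ∧ (p ∧ (p → ¬p))): Łukasiewicz ¬ gives 1 − 0.1 = 0.9
((p ∧ (q ∧ (q ∨ p))) ∧ ¬((q ∧ q) ∧ (p ∧ (p → ¬p)))) = min(0.1, 0.9) = 0.1
(¬p ∨ ((p ∧ (q ∧ (q ∨ p))) ∧ ¬((q ∧ q) ∧ (p ∧ (p → ¬p))))) = max(0.6, 0.1) = 0.6
((¬p ∨ ((p ∧ (q ∧ (q ∨ p))) ∧ ¬((q ∧ q) ∧ (p ∧ (p → ¬p))))) ∨ r) = max(0.6, 0.8) = 0.8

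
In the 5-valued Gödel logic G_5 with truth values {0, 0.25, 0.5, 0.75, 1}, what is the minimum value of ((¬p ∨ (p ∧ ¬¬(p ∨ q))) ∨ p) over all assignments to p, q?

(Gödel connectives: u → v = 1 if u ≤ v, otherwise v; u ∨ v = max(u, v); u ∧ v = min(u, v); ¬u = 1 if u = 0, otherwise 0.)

The minimum is attained at p = 0.25, q = 0:
  ¬p: Gödel ¬ of 0.25 = 0 (operand ≠ 0)
  (p ∨ q) = max(0.25, 0) = 0.25
  ¬(p ∨ q): Gödel ¬ of 0.25 = 0 (operand ≠ 0)
  ¬¬(p ∨ q): Gödel ¬ of 0 = 1 (operand is 0)
  (p ∧ ¬¬(p ∨ q)) = min(0.25, 1) = 0.25
  (¬p ∨ (p ∧ ¬¬(p ∨ q))) = max(0, 0.25) = 0.25
  ((¬p ∨ (p ∧ ¬¬(p ∨ q))) ∨ p) = max(0.25, 0.25) = 0.25
Checking all 25 assignments confirms none give a value below 0.25.

0.25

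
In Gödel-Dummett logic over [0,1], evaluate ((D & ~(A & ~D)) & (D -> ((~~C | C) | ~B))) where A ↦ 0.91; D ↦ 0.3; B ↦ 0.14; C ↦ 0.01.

0.30

~D: Gödel ¬ of 0.3 = 0 (operand ≠ 0)
(A & ~D) = min(0.91, 0) = 0
~(A & ~D): Gödel ¬ of 0 = 1 (operand is 0)
(D & ~(A & ~D)) = min(0.3, 1) = 0.3
~C: Gödel ¬ of 0.01 = 0 (operand ≠ 0)
~~C: Gödel ¬ of 0 = 1 (operand is 0)
(~~C | C) = max(1, 0.01) = 1
~B: Gödel ¬ of 0.14 = 0 (operand ≠ 0)
((~~C | C) | ~B) = max(1, 0) = 1
(D -> ((~~C | C) | ~B)): 0.3 ≤ 1, so result = 1
((D & ~(A & ~D)) & (D -> ((~~C | C) | ~B))) = min(0.3, 1) = 0.3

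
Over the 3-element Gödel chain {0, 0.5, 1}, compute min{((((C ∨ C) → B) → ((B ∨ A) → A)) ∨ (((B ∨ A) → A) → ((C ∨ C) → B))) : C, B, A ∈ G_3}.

Every assignment gives 1. For instance at C = 0, B = 0, A = 0:
  (C ∨ C) = max(0, 0) = 0
  ((C ∨ C) → B): 0 ≤ 0, so result = 1
  (B ∨ A) = max(0, 0) = 0
  ((B ∨ A) → A): 0 ≤ 0, so result = 1
  (((C ∨ C) → B) → ((B ∨ A) → A)): 1 ≤ 1, so result = 1
  (B ∨ A) = max(0, 0) = 0
  ((B ∨ A) → A): 0 ≤ 0, so result = 1
  (C ∨ C) = max(0, 0) = 0
  ((C ∨ C) → B): 0 ≤ 0, so result = 1
  (((B ∨ A) → A) → ((C ∨ C) → B)): 1 ≤ 1, so result = 1
  ((((C ∨ C) → B) → ((B ∨ A) → A)) ∨ (((B ∨ A) → A) → ((C ∨ C) → B))) = max(1, 1) = 1
All 27 assignments give value 1 — the formula is a G_3-tautology.

1.00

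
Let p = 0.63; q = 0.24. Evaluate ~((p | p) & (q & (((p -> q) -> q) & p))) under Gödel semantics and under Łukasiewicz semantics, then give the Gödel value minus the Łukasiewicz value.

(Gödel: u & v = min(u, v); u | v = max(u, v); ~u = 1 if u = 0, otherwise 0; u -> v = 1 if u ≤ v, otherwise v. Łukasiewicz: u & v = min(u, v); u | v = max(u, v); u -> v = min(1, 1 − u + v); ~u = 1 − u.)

Gödel evaluation:
  (p | p) = max(0.63, 0.63) = 0.63
  (p -> q): 0.63 > 0.24, so result = 0.24
  ((p -> q) -> q): 0.24 ≤ 0.24, so result = 1
  (((p -> q) -> q) & p) = min(1, 0.63) = 0.63
  (q & (((p -> q) -> q) & p)) = min(0.24, 0.63) = 0.24
  ((p | p) & (q & (((p -> q) -> q) & p))) = min(0.63, 0.24) = 0.24
  ~((p | p) & (q & (((p -> q) -> q) & p))): Gödel ¬ of 0.24 = 0 (operand ≠ 0)
  Gödel value = 0
Łukasiewicz evaluation:
  (p | p) = max(0.63, 0.63) = 0.63
  (p -> q): min(1, 1 − 0.63 + 0.24) = 0.61
  ((p -> q) -> q): min(1, 1 − 0.61 + 0.24) = 0.63
  (((p -> q) -> q) & p) = min(0.63, 0.63) = 0.63
  (q & (((p -> q) -> q) & p)) = min(0.24, 0.63) = 0.24
  ((p | p) & (q & (((p -> q) -> q) & p))) = min(0.63, 0.24) = 0.24
  ~((p | p) & (q & (((p -> q) -> q) & p))): Łukasiewicz ¬ gives 1 − 0.24 = 0.76
  Łukasiewicz value = 0.76
Difference: 0 − 0.76 = -0.76

-0.76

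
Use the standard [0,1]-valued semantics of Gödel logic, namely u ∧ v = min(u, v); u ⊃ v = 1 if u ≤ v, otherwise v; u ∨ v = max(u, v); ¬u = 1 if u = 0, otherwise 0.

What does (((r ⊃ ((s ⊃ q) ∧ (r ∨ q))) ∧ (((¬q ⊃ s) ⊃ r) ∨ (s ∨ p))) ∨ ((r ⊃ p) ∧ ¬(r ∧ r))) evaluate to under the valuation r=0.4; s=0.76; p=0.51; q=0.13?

0.13

(s ⊃ q): 0.76 > 0.13, so result = 0.13
(r ∨ q) = max(0.4, 0.13) = 0.4
((s ⊃ q) ∧ (r ∨ q)) = min(0.13, 0.4) = 0.13
(r ⊃ ((s ⊃ q) ∧ (r ∨ q))): 0.4 > 0.13, so result = 0.13
¬q: Gödel ¬ of 0.13 = 0 (operand ≠ 0)
(¬q ⊃ s): 0 ≤ 0.76, so result = 1
((¬q ⊃ s) ⊃ r): 1 > 0.4, so result = 0.4
(s ∨ p) = max(0.76, 0.51) = 0.76
(((¬q ⊃ s) ⊃ r) ∨ (s ∨ p)) = max(0.4, 0.76) = 0.76
((r ⊃ ((s ⊃ q) ∧ (r ∨ q))) ∧ (((¬q ⊃ s) ⊃ r) ∨ (s ∨ p))) = min(0.13, 0.76) = 0.13
(r ⊃ p): 0.4 ≤ 0.51, so result = 1
(r ∧ r) = min(0.4, 0.4) = 0.4
¬(r ∧ r): Gödel ¬ of 0.4 = 0 (operand ≠ 0)
((r ⊃ p) ∧ ¬(r ∧ r)) = min(1, 0) = 0
(((r ⊃ ((s ⊃ q) ∧ (r ∨ q))) ∧ (((¬q ⊃ s) ⊃ r) ∨ (s ∨ p))) ∨ ((r ⊃ p) ∧ ¬(r ∧ r))) = max(0.13, 0) = 0.13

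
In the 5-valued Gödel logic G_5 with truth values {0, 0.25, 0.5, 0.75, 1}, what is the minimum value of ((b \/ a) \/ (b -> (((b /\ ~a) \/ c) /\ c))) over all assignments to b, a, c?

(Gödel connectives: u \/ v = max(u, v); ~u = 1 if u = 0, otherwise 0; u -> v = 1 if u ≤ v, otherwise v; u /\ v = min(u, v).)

The minimum is attained at b = 0.25, a = 0, c = 0:
  (b \/ a) = max(0.25, 0) = 0.25
  ~a: Gödel ¬ of 0 = 1 (operand is 0)
  (b /\ ~a) = min(0.25, 1) = 0.25
  ((b /\ ~a) \/ c) = max(0.25, 0) = 0.25
  (((b /\ ~a) \/ c) /\ c) = min(0.25, 0) = 0
  (b -> (((b /\ ~a) \/ c) /\ c)): 0.25 > 0, so result = 0
  ((b \/ a) \/ (b -> (((b /\ ~a) \/ c) /\ c))) = max(0.25, 0) = 0.25
Checking all 125 assignments confirms none give a value below 0.25.

0.25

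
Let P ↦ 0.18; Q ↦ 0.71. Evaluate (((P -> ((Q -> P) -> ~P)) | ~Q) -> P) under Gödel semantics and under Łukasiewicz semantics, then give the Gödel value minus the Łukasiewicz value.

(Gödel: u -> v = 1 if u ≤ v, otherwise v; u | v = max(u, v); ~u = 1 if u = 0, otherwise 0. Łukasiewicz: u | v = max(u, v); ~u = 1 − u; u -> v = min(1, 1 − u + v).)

Gödel evaluation:
  (Q -> P): 0.71 > 0.18, so result = 0.18
  ~P: Gödel ¬ of 0.18 = 0 (operand ≠ 0)
  ((Q -> P) -> ~P): 0.18 > 0, so result = 0
  (P -> ((Q -> P) -> ~P)): 0.18 > 0, so result = 0
  ~Q: Gödel ¬ of 0.71 = 0 (operand ≠ 0)
  ((P -> ((Q -> P) -> ~P)) | ~Q) = max(0, 0) = 0
  (((P -> ((Q -> P) -> ~P)) | ~Q) -> P): 0 ≤ 0.18, so result = 1
  Gödel value = 1
Łukasiewicz evaluation:
  (Q -> P): min(1, 1 − 0.71 + 0.18) = 0.47
  ~P: Łukasiewicz ¬ gives 1 − 0.18 = 0.82
  ((Q -> P) -> ~P): min(1, 1 − 0.47 + 0.82) = 1
  (P -> ((Q -> P) -> ~P)): min(1, 1 − 0.18 + 1) = 1
  ~Q: Łukasiewicz ¬ gives 1 − 0.71 = 0.29
  ((P -> ((Q -> P) -> ~P)) | ~Q) = max(1, 0.29) = 1
  (((P -> ((Q -> P) -> ~P)) | ~Q) -> P): min(1, 1 − 1 + 0.18) = 0.18
  Łukasiewicz value = 0.18
Difference: 1 − 0.18 = 0.82

0.82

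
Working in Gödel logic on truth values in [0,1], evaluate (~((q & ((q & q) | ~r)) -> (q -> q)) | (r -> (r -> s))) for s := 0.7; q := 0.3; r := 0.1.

1.00

(q & q) = min(0.3, 0.3) = 0.3
~r: Gödel ¬ of 0.1 = 0 (operand ≠ 0)
((q & q) | ~r) = max(0.3, 0) = 0.3
(q & ((q & q) | ~r)) = min(0.3, 0.3) = 0.3
(q -> q): 0.3 ≤ 0.3, so result = 1
((q & ((q & q) | ~r)) -> (q -> q)): 0.3 ≤ 1, so result = 1
~((q & ((q & q) | ~r)) -> (q -> q)): Gödel ¬ of 1 = 0 (operand ≠ 0)
(r -> s): 0.1 ≤ 0.7, so result = 1
(r -> (r -> s)): 0.1 ≤ 1, so result = 1
(~((q & ((q & q) | ~r)) -> (q -> q)) | (r -> (r -> s))) = max(0, 1) = 1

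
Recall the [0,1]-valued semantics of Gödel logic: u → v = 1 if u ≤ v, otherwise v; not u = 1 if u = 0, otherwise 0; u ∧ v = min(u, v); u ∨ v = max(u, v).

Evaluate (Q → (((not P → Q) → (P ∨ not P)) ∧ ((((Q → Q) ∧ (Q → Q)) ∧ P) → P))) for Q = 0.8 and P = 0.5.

not P: Gödel ¬ of 0.5 = 0 (operand ≠ 0)
(not P → Q): 0 ≤ 0.8, so result = 1
not P: Gödel ¬ of 0.5 = 0 (operand ≠ 0)
(P ∨ not P) = max(0.5, 0) = 0.5
((not P → Q) → (P ∨ not P)): 1 > 0.5, so result = 0.5
(Q → Q): 0.8 ≤ 0.8, so result = 1
(Q → Q): 0.8 ≤ 0.8, so result = 1
((Q → Q) ∧ (Q → Q)) = min(1, 1) = 1
(((Q → Q) ∧ (Q → Q)) ∧ P) = min(1, 0.5) = 0.5
((((Q → Q) ∧ (Q → Q)) ∧ P) → P): 0.5 ≤ 0.5, so result = 1
(((not P → Q) → (P ∨ not P)) ∧ ((((Q → Q) ∧ (Q → Q)) ∧ P) → P)) = min(0.5, 1) = 0.5
(Q → (((not P → Q) → (P ∨ not P)) ∧ ((((Q → Q) ∧ (Q → Q)) ∧ P) → P))): 0.8 > 0.5, so result = 0.5

0.50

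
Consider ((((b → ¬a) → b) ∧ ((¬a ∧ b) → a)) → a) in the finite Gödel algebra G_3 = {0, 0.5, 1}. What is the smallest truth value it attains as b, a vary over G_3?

0.50

The minimum is attained at b = 0.5, a = 0.5:
  ¬a: Gödel ¬ of 0.5 = 0 (operand ≠ 0)
  (b → ¬a): 0.5 > 0, so result = 0
  ((b → ¬a) → b): 0 ≤ 0.5, so result = 1
  ¬a: Gödel ¬ of 0.5 = 0 (operand ≠ 0)
  (¬a ∧ b) = min(0, 0.5) = 0
  ((¬a ∧ b) → a): 0 ≤ 0.5, so result = 1
  (((b → ¬a) → b) ∧ ((¬a ∧ b) → a)) = min(1, 1) = 1
  ((((b → ¬a) → b) ∧ ((¬a ∧ b) → a)) → a): 1 > 0.5, so result = 0.5
Checking all 9 assignments confirms none give a value below 0.50.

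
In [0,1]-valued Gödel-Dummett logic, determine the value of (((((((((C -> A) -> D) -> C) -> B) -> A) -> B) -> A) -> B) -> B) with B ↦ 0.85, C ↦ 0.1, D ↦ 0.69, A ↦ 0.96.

1.00

(C -> A): 0.1 ≤ 0.96, so result = 1
((C -> A) -> D): 1 > 0.69, so result = 0.69
(((C -> A) -> D) -> C): 0.69 > 0.1, so result = 0.1
((((C -> A) -> D) -> C) -> B): 0.1 ≤ 0.85, so result = 1
(((((C -> A) -> D) -> C) -> B) -> A): 1 > 0.96, so result = 0.96
((((((C -> A) -> D) -> C) -> B) -> A) -> B): 0.96 > 0.85, so result = 0.85
(((((((C -> A) -> D) -> C) -> B) -> A) -> B) -> A): 0.85 ≤ 0.96, so result = 1
((((((((C -> A) -> D) -> C) -> B) -> A) -> B) -> A) -> B): 1 > 0.85, so result = 0.85
(((((((((C -> A) -> D) -> C) -> B) -> A) -> B) -> A) -> B) -> B): 0.85 ≤ 0.85, so result = 1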